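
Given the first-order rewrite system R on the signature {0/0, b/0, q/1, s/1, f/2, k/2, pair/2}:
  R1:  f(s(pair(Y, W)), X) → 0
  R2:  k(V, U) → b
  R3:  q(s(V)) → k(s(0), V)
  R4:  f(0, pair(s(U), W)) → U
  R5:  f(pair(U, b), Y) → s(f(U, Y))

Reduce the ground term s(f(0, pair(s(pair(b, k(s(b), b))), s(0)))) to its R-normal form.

s(pair(b, b))

1. s(f(0, pair(s(pair(b, k(s(b), b))), s(0))))  →  s(pair(b, k(s(b), b)))   [R4 at 1]
2. s(pair(b, k(s(b), b)))  →  s(pair(b, b))   [R2 at 1.2]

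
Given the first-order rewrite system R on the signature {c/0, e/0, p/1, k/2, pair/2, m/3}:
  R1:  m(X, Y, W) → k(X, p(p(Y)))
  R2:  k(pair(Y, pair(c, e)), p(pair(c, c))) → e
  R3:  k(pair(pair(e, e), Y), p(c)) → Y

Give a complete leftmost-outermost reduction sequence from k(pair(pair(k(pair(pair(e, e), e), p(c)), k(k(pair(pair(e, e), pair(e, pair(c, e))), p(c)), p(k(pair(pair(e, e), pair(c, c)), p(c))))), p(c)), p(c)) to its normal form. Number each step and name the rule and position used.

1. k(pair(pair(k(pair(pair(e, e), e), p(c)), k(k(pair(pair(e, e), pair(e, pair(c, e))), p(c)), p(k(pair(pair(e, e), pair(c, c)), p(c))))), p(c)), p(c))  →  k(pair(pair(e, k(k(pair(pair(e, e), pair(e, pair(c, e))), p(c)), p(k(pair(pair(e, e), pair(c, c)), p(c))))), p(c)), p(c))   [R3 at 1.1.1]
2. k(pair(pair(e, k(k(pair(pair(e, e), pair(e, pair(c, e))), p(c)), p(k(pair(pair(e, e), pair(c, c)), p(c))))), p(c)), p(c))  →  k(pair(pair(e, k(pair(e, pair(c, e)), p(k(pair(pair(e, e), pair(c, c)), p(c))))), p(c)), p(c))   [R3 at 1.1.2.1]
3. k(pair(pair(e, k(pair(e, pair(c, e)), p(k(pair(pair(e, e), pair(c, c)), p(c))))), p(c)), p(c))  →  k(pair(pair(e, k(pair(e, pair(c, e)), p(pair(c, c)))), p(c)), p(c))   [R3 at 1.1.2.2.1]
4. k(pair(pair(e, k(pair(e, pair(c, e)), p(pair(c, c)))), p(c)), p(c))  →  k(pair(pair(e, e), p(c)), p(c))   [R2 at 1.1.2]
5. k(pair(pair(e, e), p(c)), p(c))  →  p(c)   [R3 at ε]

p(c)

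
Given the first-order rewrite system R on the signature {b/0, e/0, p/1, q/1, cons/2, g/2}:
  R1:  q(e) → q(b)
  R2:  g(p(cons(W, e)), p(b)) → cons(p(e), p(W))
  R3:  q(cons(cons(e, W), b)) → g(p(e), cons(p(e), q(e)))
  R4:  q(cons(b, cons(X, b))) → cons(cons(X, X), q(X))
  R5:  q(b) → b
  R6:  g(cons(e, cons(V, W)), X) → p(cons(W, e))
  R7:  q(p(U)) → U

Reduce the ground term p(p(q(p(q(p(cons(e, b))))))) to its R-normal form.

1. p(p(q(p(q(p(cons(e, b)))))))  →  p(p(q(p(cons(e, b)))))   [R7 at 1.1]
2. p(p(q(p(cons(e, b)))))  →  p(p(cons(e, b)))   [R7 at 1.1]

p(p(cons(e, b)))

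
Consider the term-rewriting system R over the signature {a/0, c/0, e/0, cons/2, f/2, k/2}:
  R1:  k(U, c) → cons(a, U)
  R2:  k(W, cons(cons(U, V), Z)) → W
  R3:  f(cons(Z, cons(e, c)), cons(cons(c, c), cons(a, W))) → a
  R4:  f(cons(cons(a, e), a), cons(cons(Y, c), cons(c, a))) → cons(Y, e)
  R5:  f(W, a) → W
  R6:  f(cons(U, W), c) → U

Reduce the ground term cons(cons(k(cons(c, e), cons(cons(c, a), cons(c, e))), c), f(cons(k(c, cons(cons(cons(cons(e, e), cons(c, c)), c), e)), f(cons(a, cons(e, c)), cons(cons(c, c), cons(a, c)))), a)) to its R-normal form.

cons(cons(cons(c, e), c), cons(c, a))

1. cons(cons(k(cons(c, e), cons(cons(c, a), cons(c, e))), c), f(cons(k(c, cons(cons(cons(cons(e, e), cons(c, c)), c), e)), f(cons(a, cons(e, c)), cons(cons(c, c), cons(a, c)))), a))  →  cons(cons(cons(c, e), c), f(cons(k(c, cons(cons(cons(cons(e, e), cons(c, c)), c), e)), f(cons(a, cons(e, c)), cons(cons(c, c), cons(a, c)))), a))   [R2 at 1.1]
2. cons(cons(cons(c, e), c), f(cons(k(c, cons(cons(cons(cons(e, e), cons(c, c)), c), e)), f(cons(a, cons(e, c)), cons(cons(c, c), cons(a, c)))), a))  →  cons(cons(cons(c, e), c), cons(k(c, cons(cons(cons(cons(e, e), cons(c, c)), c), e)), f(cons(a, cons(e, c)), cons(cons(c, c), cons(a, c)))))   [R5 at 2]
3. cons(cons(cons(c, e), c), cons(k(c, cons(cons(cons(cons(e, e), cons(c, c)), c), e)), f(cons(a, cons(e, c)), cons(cons(c, c), cons(a, c)))))  →  cons(cons(cons(c, e), c), cons(c, f(cons(a, cons(e, c)), cons(cons(c, c), cons(a, c)))))   [R2 at 2.1]
4. cons(cons(cons(c, e), c), cons(c, f(cons(a, cons(e, c)), cons(cons(c, c), cons(a, c)))))  →  cons(cons(cons(c, e), c), cons(c, a))   [R3 at 2.2]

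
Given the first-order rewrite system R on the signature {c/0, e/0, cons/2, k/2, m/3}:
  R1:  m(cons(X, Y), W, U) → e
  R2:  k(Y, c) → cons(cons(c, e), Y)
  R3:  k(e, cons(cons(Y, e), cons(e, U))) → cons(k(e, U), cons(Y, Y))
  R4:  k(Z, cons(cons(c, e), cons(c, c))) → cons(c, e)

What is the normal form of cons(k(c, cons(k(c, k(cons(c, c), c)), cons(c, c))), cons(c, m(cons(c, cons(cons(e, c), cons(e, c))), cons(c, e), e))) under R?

1. cons(k(c, cons(k(c, k(cons(c, c), c)), cons(c, c))), cons(c, m(cons(c, cons(cons(e, c), cons(e, c))), cons(c, e), e)))  →  cons(k(c, cons(k(c, cons(cons(c, e), cons(c, c))), cons(c, c))), cons(c, m(cons(c, cons(cons(e, c), cons(e, c))), cons(c, e), e)))   [R2 at 1.2.1.2]
2. cons(k(c, cons(k(c, cons(cons(c, e), cons(c, c))), cons(c, c))), cons(c, m(cons(c, cons(cons(e, c), cons(e, c))), cons(c, e), e)))  →  cons(k(c, cons(cons(c, e), cons(c, c))), cons(c, m(cons(c, cons(cons(e, c), cons(e, c))), cons(c, e), e)))   [R4 at 1.2.1]
3. cons(k(c, cons(cons(c, e), cons(c, c))), cons(c, m(cons(c, cons(cons(e, c), cons(e, c))), cons(c, e), e)))  →  cons(cons(c, e), cons(c, m(cons(c, cons(cons(e, c), cons(e, c))), cons(c, e), e)))   [R4 at 1]
4. cons(cons(c, e), cons(c, m(cons(c, cons(cons(e, c), cons(e, c))), cons(c, e), e)))  →  cons(cons(c, e), cons(c, e))   [R1 at 2.2]

cons(cons(c, e), cons(c, e))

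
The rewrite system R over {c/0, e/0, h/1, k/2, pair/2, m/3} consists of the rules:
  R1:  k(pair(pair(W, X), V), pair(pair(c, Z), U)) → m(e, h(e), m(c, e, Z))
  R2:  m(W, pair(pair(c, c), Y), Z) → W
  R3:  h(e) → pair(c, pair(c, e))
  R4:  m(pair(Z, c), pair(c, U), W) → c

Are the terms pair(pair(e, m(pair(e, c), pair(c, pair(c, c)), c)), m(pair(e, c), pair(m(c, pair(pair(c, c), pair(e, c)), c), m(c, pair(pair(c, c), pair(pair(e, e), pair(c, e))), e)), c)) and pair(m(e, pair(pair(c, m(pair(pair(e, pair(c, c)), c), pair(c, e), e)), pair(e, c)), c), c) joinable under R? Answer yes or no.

Reduce t₁ = pair(pair(e, m(pair(e, c), pair(c, pair(c, c)), c)), m(pair(e, c), pair(m(c, pair(pair(c, c), pair(e, c)), c), m(c, pair(pair(c, c), pair(pair(e, e), pair(c, e))), e)), c)):
1. pair(pair(e, m(pair(e, c), pair(c, pair(c, c)), c)), m(pair(e, c), pair(m(c, pair(pair(c, c), pair(e, c)), c), m(c, pair(pair(c, c), pair(pair(e, e), pair(c, e))), e)), c))  →  pair(pair(e, c), m(pair(e, c), pair(m(c, pair(pair(c, c), pair(e, c)), c), m(c, pair(pair(c, c), pair(pair(e, e), pair(c, e))), e)), c))   [R4 at 1.2]
2. pair(pair(e, c), m(pair(e, c), pair(m(c, pair(pair(c, c), pair(e, c)), c), m(c, pair(pair(c, c), pair(pair(e, e), pair(c, e))), e)), c))  →  pair(pair(e, c), m(pair(e, c), pair(c, m(c, pair(pair(c, c), pair(pair(e, e), pair(c, e))), e)), c))   [R2 at 2.2.1]
3. pair(pair(e, c), m(pair(e, c), pair(c, m(c, pair(pair(c, c), pair(pair(e, e), pair(c, e))), e)), c))  →  pair(pair(e, c), c)   [R4 at 2]

Reduce t₂ = pair(m(e, pair(pair(c, m(pair(pair(e, pair(c, c)), c), pair(c, e), e)), pair(e, c)), c), c):
1. pair(m(e, pair(pair(c, m(pair(pair(e, pair(c, c)), c), pair(c, e), e)), pair(e, c)), c), c)  →  pair(m(e, pair(pair(c, c), pair(e, c)), c), c)   [R4 at 1.2.1.2]
2. pair(m(e, pair(pair(c, c), pair(e, c)), c), c)  →  pair(e, c)   [R2 at 1]

no — NF(t₁) = pair(pair(e, c), c), NF(t₂) = pair(e, c)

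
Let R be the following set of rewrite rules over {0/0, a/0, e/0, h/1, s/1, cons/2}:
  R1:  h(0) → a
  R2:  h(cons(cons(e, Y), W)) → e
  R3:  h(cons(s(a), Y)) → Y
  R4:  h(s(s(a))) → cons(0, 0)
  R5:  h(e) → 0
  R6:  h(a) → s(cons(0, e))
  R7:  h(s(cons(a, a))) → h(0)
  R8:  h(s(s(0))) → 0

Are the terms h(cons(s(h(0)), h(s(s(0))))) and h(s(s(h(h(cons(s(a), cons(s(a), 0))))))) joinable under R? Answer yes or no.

Reduce t₁ = h(cons(s(h(0)), h(s(s(0))))):
1. h(cons(s(h(0)), h(s(s(0)))))  →  h(cons(s(a), h(s(s(0)))))   [R1 at 1.1.1]
2. h(cons(s(a), h(s(s(0)))))  →  h(s(s(0)))   [R3 at ε]
3. h(s(s(0)))  →  0   [R8 at ε]

Reduce t₂ = h(s(s(h(h(cons(s(a), cons(s(a), 0))))))):
1. h(s(s(h(h(cons(s(a), cons(s(a), 0)))))))  →  h(s(s(h(cons(s(a), 0)))))   [R3 at 1.1.1.1]
2. h(s(s(h(cons(s(a), 0)))))  →  h(s(s(0)))   [R3 at 1.1.1]
3. h(s(s(0)))  →  0   [R8 at ε]

yes — NF(t₁) = 0, NF(t₂) = 0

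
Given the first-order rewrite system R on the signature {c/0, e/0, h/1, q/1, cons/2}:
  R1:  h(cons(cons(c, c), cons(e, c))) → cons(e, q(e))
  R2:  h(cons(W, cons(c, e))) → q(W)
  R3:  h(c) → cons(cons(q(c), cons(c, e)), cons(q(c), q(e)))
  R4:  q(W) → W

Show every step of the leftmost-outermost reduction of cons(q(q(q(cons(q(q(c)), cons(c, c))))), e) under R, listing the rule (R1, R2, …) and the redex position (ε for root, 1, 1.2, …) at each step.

1. cons(q(q(q(cons(q(q(c)), cons(c, c))))), e)  →  cons(q(q(cons(q(q(c)), cons(c, c)))), e)   [R4 at 1]
2. cons(q(q(cons(q(q(c)), cons(c, c)))), e)  →  cons(q(cons(q(q(c)), cons(c, c))), e)   [R4 at 1]
3. cons(q(cons(q(q(c)), cons(c, c))), e)  →  cons(cons(q(q(c)), cons(c, c)), e)   [R4 at 1]
4. cons(cons(q(q(c)), cons(c, c)), e)  →  cons(cons(q(c), cons(c, c)), e)   [R4 at 1.1]
5. cons(cons(q(c), cons(c, c)), e)  →  cons(cons(c, cons(c, c)), e)   [R4 at 1.1]

cons(cons(c, cons(c, c)), e)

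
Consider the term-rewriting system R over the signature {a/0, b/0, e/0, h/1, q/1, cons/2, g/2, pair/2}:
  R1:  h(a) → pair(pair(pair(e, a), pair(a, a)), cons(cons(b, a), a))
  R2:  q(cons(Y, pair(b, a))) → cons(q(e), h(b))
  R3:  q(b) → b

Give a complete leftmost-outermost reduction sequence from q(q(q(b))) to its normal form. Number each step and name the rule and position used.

1. q(q(q(b)))  →  q(q(b))   [R3 at 1.1]
2. q(q(b))  →  q(b)   [R3 at 1]
3. q(b)  →  b   [R3 at ε]

b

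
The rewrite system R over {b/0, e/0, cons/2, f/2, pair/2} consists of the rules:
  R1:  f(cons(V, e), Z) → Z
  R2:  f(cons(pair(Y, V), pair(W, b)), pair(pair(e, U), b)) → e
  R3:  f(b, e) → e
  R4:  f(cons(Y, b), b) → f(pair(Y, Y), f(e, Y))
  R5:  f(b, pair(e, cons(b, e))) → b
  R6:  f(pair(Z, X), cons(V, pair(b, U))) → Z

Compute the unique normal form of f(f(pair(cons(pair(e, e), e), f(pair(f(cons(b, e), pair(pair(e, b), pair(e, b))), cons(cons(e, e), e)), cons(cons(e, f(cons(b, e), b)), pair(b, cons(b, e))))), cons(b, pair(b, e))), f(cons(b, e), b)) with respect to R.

1. f(f(pair(cons(pair(e, e), e), f(pair(f(cons(b, e), pair(pair(e, b), pair(e, b))), cons(cons(e, e), e)), cons(cons(e, f(cons(b, e), b)), pair(b, cons(b, e))))), cons(b, pair(b, e))), f(cons(b, e), b))  →  f(cons(pair(e, e), e), f(cons(b, e), b))   [R6 at 1]
2. f(cons(pair(e, e), e), f(cons(b, e), b))  →  f(cons(b, e), b)   [R1 at ε]
3. f(cons(b, e), b)  →  b   [R1 at ε]

b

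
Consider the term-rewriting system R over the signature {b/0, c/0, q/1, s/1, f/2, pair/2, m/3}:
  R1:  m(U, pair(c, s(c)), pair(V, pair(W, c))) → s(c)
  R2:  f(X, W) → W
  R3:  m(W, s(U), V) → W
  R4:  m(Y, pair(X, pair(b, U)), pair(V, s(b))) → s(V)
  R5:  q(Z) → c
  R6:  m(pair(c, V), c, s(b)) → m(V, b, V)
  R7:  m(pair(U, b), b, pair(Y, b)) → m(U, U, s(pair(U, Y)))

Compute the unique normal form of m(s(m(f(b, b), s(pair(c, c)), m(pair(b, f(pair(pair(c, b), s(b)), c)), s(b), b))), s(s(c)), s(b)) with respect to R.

s(b)

1. m(s(m(f(b, b), s(pair(c, c)), m(pair(b, f(pair(pair(c, b), s(b)), c)), s(b), b))), s(s(c)), s(b))  →  s(m(f(b, b), s(pair(c, c)), m(pair(b, f(pair(pair(c, b), s(b)), c)), s(b), b)))   [R3 at ε]
2. s(m(f(b, b), s(pair(c, c)), m(pair(b, f(pair(pair(c, b), s(b)), c)), s(b), b)))  →  s(f(b, b))   [R3 at 1]
3. s(f(b, b))  →  s(b)   [R2 at 1]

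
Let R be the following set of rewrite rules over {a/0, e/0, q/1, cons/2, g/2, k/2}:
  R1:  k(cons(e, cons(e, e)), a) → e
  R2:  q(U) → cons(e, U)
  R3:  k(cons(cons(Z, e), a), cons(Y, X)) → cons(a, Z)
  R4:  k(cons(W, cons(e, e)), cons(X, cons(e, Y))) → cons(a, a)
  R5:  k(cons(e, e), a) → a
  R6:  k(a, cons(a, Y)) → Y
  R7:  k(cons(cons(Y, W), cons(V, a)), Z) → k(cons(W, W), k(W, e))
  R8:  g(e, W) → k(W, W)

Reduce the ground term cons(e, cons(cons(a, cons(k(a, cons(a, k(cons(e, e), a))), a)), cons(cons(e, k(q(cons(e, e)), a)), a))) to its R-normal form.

1. cons(e, cons(cons(a, cons(k(a, cons(a, k(cons(e, e), a))), a)), cons(cons(e, k(q(cons(e, e)), a)), a)))  →  cons(e, cons(cons(a, cons(k(cons(e, e), a), a)), cons(cons(e, k(q(cons(e, e)), a)), a)))   [R6 at 2.1.2.1]
2. cons(e, cons(cons(a, cons(k(cons(e, e), a), a)), cons(cons(e, k(q(cons(e, e)), a)), a)))  →  cons(e, cons(cons(a, cons(a, a)), cons(cons(e, k(q(cons(e, e)), a)), a)))   [R5 at 2.1.2.1]
3. cons(e, cons(cons(a, cons(a, a)), cons(cons(e, k(q(cons(e, e)), a)), a)))  →  cons(e, cons(cons(a, cons(a, a)), cons(cons(e, k(cons(e, cons(e, e)), a)), a)))   [R2 at 2.2.1.2.1]
4. cons(e, cons(cons(a, cons(a, a)), cons(cons(e, k(cons(e, cons(e, e)), a)), a)))  →  cons(e, cons(cons(a, cons(a, a)), cons(cons(e, e), a)))   [R1 at 2.2.1.2]

cons(e, cons(cons(a, cons(a, a)), cons(cons(e, e), a)))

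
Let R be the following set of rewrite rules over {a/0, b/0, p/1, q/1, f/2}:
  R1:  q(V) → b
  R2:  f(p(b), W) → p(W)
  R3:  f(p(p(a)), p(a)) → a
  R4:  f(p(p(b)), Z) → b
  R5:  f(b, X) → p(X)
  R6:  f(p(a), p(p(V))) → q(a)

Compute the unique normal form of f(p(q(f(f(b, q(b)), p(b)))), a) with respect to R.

1. f(p(q(f(f(b, q(b)), p(b)))), a)  →  f(p(b), a)   [R1 at 1.1]
2. f(p(b), a)  →  p(a)   [R2 at ε]

p(a)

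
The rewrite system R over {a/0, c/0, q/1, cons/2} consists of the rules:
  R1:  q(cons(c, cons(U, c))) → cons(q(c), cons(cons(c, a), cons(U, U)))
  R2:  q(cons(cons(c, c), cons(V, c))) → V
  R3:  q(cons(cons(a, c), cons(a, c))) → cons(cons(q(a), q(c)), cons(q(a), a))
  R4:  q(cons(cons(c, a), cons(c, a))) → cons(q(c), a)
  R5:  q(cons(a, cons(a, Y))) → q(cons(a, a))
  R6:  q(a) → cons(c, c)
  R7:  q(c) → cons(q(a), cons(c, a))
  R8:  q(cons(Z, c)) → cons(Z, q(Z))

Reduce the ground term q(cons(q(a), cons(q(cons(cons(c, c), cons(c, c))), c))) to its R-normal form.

1. q(cons(q(a), cons(q(cons(cons(c, c), cons(c, c))), c)))  →  q(cons(cons(c, c), cons(q(cons(cons(c, c), cons(c, c))), c)))   [R6 at 1.1]
2. q(cons(cons(c, c), cons(q(cons(cons(c, c), cons(c, c))), c)))  →  q(cons(cons(c, c), cons(c, c)))   [R2 at ε]
3. q(cons(cons(c, c), cons(c, c)))  →  c   [R2 at ε]

c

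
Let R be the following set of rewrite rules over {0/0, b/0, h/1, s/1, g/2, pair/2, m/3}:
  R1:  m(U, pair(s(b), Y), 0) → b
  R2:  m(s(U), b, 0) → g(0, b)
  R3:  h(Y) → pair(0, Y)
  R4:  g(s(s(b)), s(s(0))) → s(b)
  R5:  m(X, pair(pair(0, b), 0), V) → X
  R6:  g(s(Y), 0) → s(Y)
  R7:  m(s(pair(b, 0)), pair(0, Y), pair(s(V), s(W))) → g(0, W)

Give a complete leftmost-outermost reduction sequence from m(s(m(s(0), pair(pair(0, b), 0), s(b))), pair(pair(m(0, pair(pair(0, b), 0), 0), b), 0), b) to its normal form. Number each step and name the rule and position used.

s(s(0))

1. m(s(m(s(0), pair(pair(0, b), 0), s(b))), pair(pair(m(0, pair(pair(0, b), 0), 0), b), 0), b)  →  m(s(s(0)), pair(pair(m(0, pair(pair(0, b), 0), 0), b), 0), b)   [R5 at 1.1]
2. m(s(s(0)), pair(pair(m(0, pair(pair(0, b), 0), 0), b), 0), b)  →  m(s(s(0)), pair(pair(0, b), 0), b)   [R5 at 2.1.1]
3. m(s(s(0)), pair(pair(0, b), 0), b)  →  s(s(0))   [R5 at ε]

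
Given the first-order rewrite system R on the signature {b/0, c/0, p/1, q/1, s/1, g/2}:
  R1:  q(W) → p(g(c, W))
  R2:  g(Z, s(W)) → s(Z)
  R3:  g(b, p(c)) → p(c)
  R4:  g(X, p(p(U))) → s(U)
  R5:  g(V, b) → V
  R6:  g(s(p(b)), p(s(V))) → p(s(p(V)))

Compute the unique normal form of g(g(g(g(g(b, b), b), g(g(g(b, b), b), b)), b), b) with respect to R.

1. g(g(g(g(g(b, b), b), g(g(g(b, b), b), b)), b), b)  →  g(g(g(g(b, b), b), g(g(g(b, b), b), b)), b)   [R5 at ε]
2. g(g(g(g(b, b), b), g(g(g(b, b), b), b)), b)  →  g(g(g(b, b), b), g(g(g(b, b), b), b))   [R5 at ε]
3. g(g(g(b, b), b), g(g(g(b, b), b), b))  →  g(g(b, b), g(g(g(b, b), b), b))   [R5 at 1]
4. g(g(b, b), g(g(g(b, b), b), b))  →  g(b, g(g(g(b, b), b), b))   [R5 at 1]
5. g(b, g(g(g(b, b), b), b))  →  g(b, g(g(b, b), b))   [R5 at 2]
6. g(b, g(g(b, b), b))  →  g(b, g(b, b))   [R5 at 2]
7. g(b, g(b, b))  →  g(b, b)   [R5 at 2]
8. g(b, b)  →  b   [R5 at ε]

b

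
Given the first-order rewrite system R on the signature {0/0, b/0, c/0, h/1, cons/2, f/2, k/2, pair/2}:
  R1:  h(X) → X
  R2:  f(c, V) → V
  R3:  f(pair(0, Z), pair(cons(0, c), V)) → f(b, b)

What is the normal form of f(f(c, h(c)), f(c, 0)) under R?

1. f(f(c, h(c)), f(c, 0))  →  f(h(c), f(c, 0))   [R2 at 1]
2. f(h(c), f(c, 0))  →  f(c, f(c, 0))   [R1 at 1]
3. f(c, f(c, 0))  →  f(c, 0)   [R2 at ε]
4. f(c, 0)  →  0   [R2 at ε]

0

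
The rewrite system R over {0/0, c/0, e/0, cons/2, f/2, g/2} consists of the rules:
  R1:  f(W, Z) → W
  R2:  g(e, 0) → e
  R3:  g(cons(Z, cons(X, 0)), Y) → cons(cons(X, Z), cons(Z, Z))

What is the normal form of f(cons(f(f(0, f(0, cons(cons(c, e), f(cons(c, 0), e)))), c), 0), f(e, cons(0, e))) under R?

cons(0, 0)

1. f(cons(f(f(0, f(0, cons(cons(c, e), f(cons(c, 0), e)))), c), 0), f(e, cons(0, e)))  →  cons(f(f(0, f(0, cons(cons(c, e), f(cons(c, 0), e)))), c), 0)   [R1 at ε]
2. cons(f(f(0, f(0, cons(cons(c, e), f(cons(c, 0), e)))), c), 0)  →  cons(f(0, f(0, cons(cons(c, e), f(cons(c, 0), e)))), 0)   [R1 at 1]
3. cons(f(0, f(0, cons(cons(c, e), f(cons(c, 0), e)))), 0)  →  cons(0, 0)   [R1 at 1]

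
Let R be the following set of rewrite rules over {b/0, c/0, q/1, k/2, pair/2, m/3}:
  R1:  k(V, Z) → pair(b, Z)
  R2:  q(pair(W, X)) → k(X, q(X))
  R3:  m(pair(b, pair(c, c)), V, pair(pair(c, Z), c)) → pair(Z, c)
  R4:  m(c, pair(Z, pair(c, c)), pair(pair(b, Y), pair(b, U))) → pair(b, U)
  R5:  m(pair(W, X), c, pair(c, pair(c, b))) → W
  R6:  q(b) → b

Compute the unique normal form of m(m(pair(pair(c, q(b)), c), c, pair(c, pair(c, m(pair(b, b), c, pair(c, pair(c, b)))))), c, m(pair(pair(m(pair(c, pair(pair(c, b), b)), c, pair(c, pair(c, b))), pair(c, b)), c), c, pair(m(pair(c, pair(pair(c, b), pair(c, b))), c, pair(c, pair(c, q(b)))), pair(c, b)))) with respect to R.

c

1. m(m(pair(pair(c, q(b)), c), c, pair(c, pair(c, m(pair(b, b), c, pair(c, pair(c, b)))))), c, m(pair(pair(m(pair(c, pair(pair(c, b), b)), c, pair(c, pair(c, b))), pair(c, b)), c), c, pair(m(pair(c, pair(pair(c, b), pair(c, b))), c, pair(c, pair(c, q(b)))), pair(c, b))))  →  m(m(pair(pair(c, b), c), c, pair(c, pair(c, m(pair(b, b), c, pair(c, pair(c, b)))))), c, m(pair(pair(m(pair(c, pair(pair(c, b), b)), c, pair(c, pair(c, b))), pair(c, b)), c), c, pair(m(pair(c, pair(pair(c, b), pair(c, b))), c, pair(c, pair(c, q(b)))), pair(c, b))))   [R6 at 1.1.1.2]
2. m(m(pair(pair(c, b), c), c, pair(c, pair(c, m(pair(b, b), c, pair(c, pair(c, b)))))), c, m(pair(pair(m(pair(c, pair(pair(c, b), b)), c, pair(c, pair(c, b))), pair(c, b)), c), c, pair(m(pair(c, pair(pair(c, b), pair(c, b))), c, pair(c, pair(c, q(b)))), pair(c, b))))  →  m(m(pair(pair(c, b), c), c, pair(c, pair(c, b))), c, m(pair(pair(m(pair(c, pair(pair(c, b), b)), c, pair(c, pair(c, b))), pair(c, b)), c), c, pair(m(pair(c, pair(pair(c, b), pair(c, b))), c, pair(c, pair(c, q(b)))), pair(c, b))))   [R5 at 1.3.2.2]
3. m(m(pair(pair(c, b), c), c, pair(c, pair(c, b))), c, m(pair(pair(m(pair(c, pair(pair(c, b), b)), c, pair(c, pair(c, b))), pair(c, b)), c), c, pair(m(pair(c, pair(pair(c, b), pair(c, b))), c, pair(c, pair(c, q(b)))), pair(c, b))))  →  m(pair(c, b), c, m(pair(pair(m(pair(c, pair(pair(c, b), b)), c, pair(c, pair(c, b))), pair(c, b)), c), c, pair(m(pair(c, pair(pair(c, b), pair(c, b))), c, pair(c, pair(c, q(b)))), pair(c, b))))   [R5 at 1]
4. m(pair(c, b), c, m(pair(pair(m(pair(c, pair(pair(c, b), b)), c, pair(c, pair(c, b))), pair(c, b)), c), c, pair(m(pair(c, pair(pair(c, b), pair(c, b))), c, pair(c, pair(c, q(b)))), pair(c, b))))  →  m(pair(c, b), c, m(pair(pair(c, pair(c, b)), c), c, pair(m(pair(c, pair(pair(c, b), pair(c, b))), c, pair(c, pair(c, q(b)))), pair(c, b))))   [R5 at 3.1.1.1]
5. m(pair(c, b), c, m(pair(pair(c, pair(c, b)), c), c, pair(m(pair(c, pair(pair(c, b), pair(c, b))), c, pair(c, pair(c, q(b)))), pair(c, b))))  →  m(pair(c, b), c, m(pair(pair(c, pair(c, b)), c), c, pair(m(pair(c, pair(pair(c, b), pair(c, b))), c, pair(c, pair(c, b))), pair(c, b))))   [R6 at 3.3.1.3.2.2]
6. m(pair(c, b), c, m(pair(pair(c, pair(c, b)), c), c, pair(m(pair(c, pair(pair(c, b), pair(c, b))), c, pair(c, pair(c, b))), pair(c, b))))  →  m(pair(c, b), c, m(pair(pair(c, pair(c, b)), c), c, pair(c, pair(c, b))))   [R5 at 3.3.1]
7. m(pair(c, b), c, m(pair(pair(c, pair(c, b)), c), c, pair(c, pair(c, b))))  →  m(pair(c, b), c, pair(c, pair(c, b)))   [R5 at 3]
8. m(pair(c, b), c, pair(c, pair(c, b)))  →  c   [R5 at ε]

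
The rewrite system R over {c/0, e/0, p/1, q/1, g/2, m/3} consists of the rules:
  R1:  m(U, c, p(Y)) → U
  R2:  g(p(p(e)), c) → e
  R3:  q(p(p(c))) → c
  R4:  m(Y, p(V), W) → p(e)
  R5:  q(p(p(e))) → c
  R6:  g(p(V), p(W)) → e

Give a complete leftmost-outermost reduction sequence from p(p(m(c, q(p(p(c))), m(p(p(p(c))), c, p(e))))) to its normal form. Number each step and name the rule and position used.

1. p(p(m(c, q(p(p(c))), m(p(p(p(c))), c, p(e)))))  →  p(p(m(c, c, m(p(p(p(c))), c, p(e)))))   [R3 at 1.1.2]
2. p(p(m(c, c, m(p(p(p(c))), c, p(e)))))  →  p(p(m(c, c, p(p(p(c))))))   [R1 at 1.1.3]
3. p(p(m(c, c, p(p(p(c))))))  →  p(p(c))   [R1 at 1.1]

p(p(c))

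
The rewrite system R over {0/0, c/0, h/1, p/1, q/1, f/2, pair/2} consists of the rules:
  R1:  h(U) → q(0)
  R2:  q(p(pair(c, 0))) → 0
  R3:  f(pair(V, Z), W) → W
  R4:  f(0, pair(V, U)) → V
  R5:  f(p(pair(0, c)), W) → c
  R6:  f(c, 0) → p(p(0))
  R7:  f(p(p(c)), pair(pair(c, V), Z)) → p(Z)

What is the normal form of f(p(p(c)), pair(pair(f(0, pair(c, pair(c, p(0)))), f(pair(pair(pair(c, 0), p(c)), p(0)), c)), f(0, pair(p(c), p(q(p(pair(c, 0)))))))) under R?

p(p(c))

1. f(p(p(c)), pair(pair(f(0, pair(c, pair(c, p(0)))), f(pair(pair(pair(c, 0), p(c)), p(0)), c)), f(0, pair(p(c), p(q(p(pair(c, 0))))))))  →  f(p(p(c)), pair(pair(c, f(pair(pair(pair(c, 0), p(c)), p(0)), c)), f(0, pair(p(c), p(q(p(pair(c, 0))))))))   [R4 at 2.1.1]
2. f(p(p(c)), pair(pair(c, f(pair(pair(pair(c, 0), p(c)), p(0)), c)), f(0, pair(p(c), p(q(p(pair(c, 0))))))))  →  p(f(0, pair(p(c), p(q(p(pair(c, 0)))))))   [R7 at ε]
3. p(f(0, pair(p(c), p(q(p(pair(c, 0)))))))  →  p(p(c))   [R4 at 1]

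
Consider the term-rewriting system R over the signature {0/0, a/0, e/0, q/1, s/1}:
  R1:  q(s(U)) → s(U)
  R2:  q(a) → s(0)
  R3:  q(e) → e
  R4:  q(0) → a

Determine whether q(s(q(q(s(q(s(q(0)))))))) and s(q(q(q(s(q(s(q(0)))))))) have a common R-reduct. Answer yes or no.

Reduce t₁ = q(s(q(q(s(q(s(q(0)))))))):
1. q(s(q(q(s(q(s(q(0))))))))  →  s(q(q(s(q(s(q(0)))))))   [R1 at ε]
2. s(q(q(s(q(s(q(0)))))))  →  s(q(s(q(s(q(0))))))   [R1 at 1.1]
3. s(q(s(q(s(q(0))))))  →  s(s(q(s(q(0)))))   [R1 at 1]
4. s(s(q(s(q(0)))))  →  s(s(s(q(0))))   [R1 at 1.1]
5. s(s(s(q(0))))  →  s(s(s(a)))   [R4 at 1.1.1]

Reduce t₂ = s(q(q(q(s(q(s(q(0)))))))):
1. s(q(q(q(s(q(s(q(0))))))))  →  s(q(q(s(q(s(q(0)))))))   [R1 at 1.1.1]
2. s(q(q(s(q(s(q(0)))))))  →  s(q(s(q(s(q(0))))))   [R1 at 1.1]
3. s(q(s(q(s(q(0))))))  →  s(s(q(s(q(0)))))   [R1 at 1]
4. s(s(q(s(q(0)))))  →  s(s(s(q(0))))   [R1 at 1.1]
5. s(s(s(q(0))))  →  s(s(s(a)))   [R4 at 1.1.1]

yes — NF(t₁) = s(s(s(a))), NF(t₂) = s(s(s(a)))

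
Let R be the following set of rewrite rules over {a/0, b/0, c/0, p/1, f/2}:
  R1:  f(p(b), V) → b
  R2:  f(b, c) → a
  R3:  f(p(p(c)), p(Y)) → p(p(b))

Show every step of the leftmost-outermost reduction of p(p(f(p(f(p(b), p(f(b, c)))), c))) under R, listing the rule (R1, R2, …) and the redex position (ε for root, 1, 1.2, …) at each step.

p(p(b))

1. p(p(f(p(f(p(b), p(f(b, c)))), c)))  →  p(p(f(p(b), c)))   [R1 at 1.1.1.1]
2. p(p(f(p(b), c)))  →  p(p(b))   [R1 at 1.1]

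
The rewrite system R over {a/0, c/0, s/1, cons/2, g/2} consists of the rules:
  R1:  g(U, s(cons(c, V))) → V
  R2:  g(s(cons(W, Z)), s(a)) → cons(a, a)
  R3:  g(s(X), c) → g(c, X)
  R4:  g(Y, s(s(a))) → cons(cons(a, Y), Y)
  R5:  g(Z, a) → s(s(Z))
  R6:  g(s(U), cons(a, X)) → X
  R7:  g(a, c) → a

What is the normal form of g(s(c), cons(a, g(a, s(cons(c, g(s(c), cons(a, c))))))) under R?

c

1. g(s(c), cons(a, g(a, s(cons(c, g(s(c), cons(a, c)))))))  →  g(a, s(cons(c, g(s(c), cons(a, c)))))   [R6 at ε]
2. g(a, s(cons(c, g(s(c), cons(a, c)))))  →  g(s(c), cons(a, c))   [R1 at ε]
3. g(s(c), cons(a, c))  →  c   [R6 at ε]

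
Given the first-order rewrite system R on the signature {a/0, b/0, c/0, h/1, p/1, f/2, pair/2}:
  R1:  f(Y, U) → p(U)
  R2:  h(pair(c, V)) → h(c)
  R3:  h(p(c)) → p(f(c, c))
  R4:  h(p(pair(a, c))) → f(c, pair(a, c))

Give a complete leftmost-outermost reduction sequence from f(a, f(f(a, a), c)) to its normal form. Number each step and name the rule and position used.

1. f(a, f(f(a, a), c))  →  p(f(f(a, a), c))   [R1 at ε]
2. p(f(f(a, a), c))  →  p(p(c))   [R1 at 1]

p(p(c))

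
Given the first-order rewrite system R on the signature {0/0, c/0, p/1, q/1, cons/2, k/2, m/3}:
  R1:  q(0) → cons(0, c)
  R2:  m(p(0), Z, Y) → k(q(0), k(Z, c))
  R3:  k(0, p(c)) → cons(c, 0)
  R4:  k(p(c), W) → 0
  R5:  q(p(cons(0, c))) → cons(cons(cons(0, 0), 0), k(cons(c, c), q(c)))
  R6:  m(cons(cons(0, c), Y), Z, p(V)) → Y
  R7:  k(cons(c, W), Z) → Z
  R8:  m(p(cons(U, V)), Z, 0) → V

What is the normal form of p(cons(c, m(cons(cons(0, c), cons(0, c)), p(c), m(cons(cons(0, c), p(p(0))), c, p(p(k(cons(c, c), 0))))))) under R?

p(cons(c, cons(0, c)))

1. p(cons(c, m(cons(cons(0, c), cons(0, c)), p(c), m(cons(cons(0, c), p(p(0))), c, p(p(k(cons(c, c), 0)))))))  →  p(cons(c, m(cons(cons(0, c), cons(0, c)), p(c), p(p(0)))))   [R6 at 1.2.3]
2. p(cons(c, m(cons(cons(0, c), cons(0, c)), p(c), p(p(0)))))  →  p(cons(c, cons(0, c)))   [R6 at 1.2]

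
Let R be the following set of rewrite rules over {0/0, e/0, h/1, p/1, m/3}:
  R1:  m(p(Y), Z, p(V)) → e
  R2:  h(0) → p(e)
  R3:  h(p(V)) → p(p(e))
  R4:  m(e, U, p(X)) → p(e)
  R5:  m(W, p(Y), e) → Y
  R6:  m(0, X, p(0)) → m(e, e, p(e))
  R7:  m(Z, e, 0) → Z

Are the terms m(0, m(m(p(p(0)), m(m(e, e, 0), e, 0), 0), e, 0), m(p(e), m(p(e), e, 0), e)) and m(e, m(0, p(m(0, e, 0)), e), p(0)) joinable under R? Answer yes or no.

Reduce t₁ = m(0, m(m(p(p(0)), m(m(e, e, 0), e, 0), 0), e, 0), m(p(e), m(p(e), e, 0), e)):
1. m(0, m(m(p(p(0)), m(m(e, e, 0), e, 0), 0), e, 0), m(p(e), m(p(e), e, 0), e))  →  m(0, m(p(p(0)), m(m(e, e, 0), e, 0), 0), m(p(e), m(p(e), e, 0), e))   [R7 at 2]
2. m(0, m(p(p(0)), m(m(e, e, 0), e, 0), 0), m(p(e), m(p(e), e, 0), e))  →  m(0, m(p(p(0)), m(e, e, 0), 0), m(p(e), m(p(e), e, 0), e))   [R7 at 2.2]
3. m(0, m(p(p(0)), m(e, e, 0), 0), m(p(e), m(p(e), e, 0), e))  →  m(0, m(p(p(0)), e, 0), m(p(e), m(p(e), e, 0), e))   [R7 at 2.2]
4. m(0, m(p(p(0)), e, 0), m(p(e), m(p(e), e, 0), e))  →  m(0, p(p(0)), m(p(e), m(p(e), e, 0), e))   [R7 at 2]
5. m(0, p(p(0)), m(p(e), m(p(e), e, 0), e))  →  m(0, p(p(0)), m(p(e), p(e), e))   [R7 at 3.2]
6. m(0, p(p(0)), m(p(e), p(e), e))  →  m(0, p(p(0)), e)   [R5 at 3]
7. m(0, p(p(0)), e)  →  p(0)   [R5 at ε]

Reduce t₂ = m(e, m(0, p(m(0, e, 0)), e), p(0)):
1. m(e, m(0, p(m(0, e, 0)), e), p(0))  →  p(e)   [R4 at ε]

no — NF(t₁) = p(0), NF(t₂) = p(e)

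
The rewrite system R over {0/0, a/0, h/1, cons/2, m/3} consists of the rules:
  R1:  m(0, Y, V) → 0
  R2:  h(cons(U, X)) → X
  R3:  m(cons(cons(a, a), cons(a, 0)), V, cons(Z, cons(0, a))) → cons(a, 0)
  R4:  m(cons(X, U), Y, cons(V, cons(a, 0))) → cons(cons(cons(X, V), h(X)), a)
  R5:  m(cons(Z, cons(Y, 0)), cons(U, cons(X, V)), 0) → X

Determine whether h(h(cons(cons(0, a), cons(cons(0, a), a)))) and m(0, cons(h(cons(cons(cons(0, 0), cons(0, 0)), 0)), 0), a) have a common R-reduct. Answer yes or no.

Reduce t₁ = h(h(cons(cons(0, a), cons(cons(0, a), a)))):
1. h(h(cons(cons(0, a), cons(cons(0, a), a))))  →  h(cons(cons(0, a), a))   [R2 at 1]
2. h(cons(cons(0, a), a))  →  a   [R2 at ε]

Reduce t₂ = m(0, cons(h(cons(cons(cons(0, 0), cons(0, 0)), 0)), 0), a):
1. m(0, cons(h(cons(cons(cons(0, 0), cons(0, 0)), 0)), 0), a)  →  0   [R1 at ε]

no — NF(t₁) = a, NF(t₂) = 0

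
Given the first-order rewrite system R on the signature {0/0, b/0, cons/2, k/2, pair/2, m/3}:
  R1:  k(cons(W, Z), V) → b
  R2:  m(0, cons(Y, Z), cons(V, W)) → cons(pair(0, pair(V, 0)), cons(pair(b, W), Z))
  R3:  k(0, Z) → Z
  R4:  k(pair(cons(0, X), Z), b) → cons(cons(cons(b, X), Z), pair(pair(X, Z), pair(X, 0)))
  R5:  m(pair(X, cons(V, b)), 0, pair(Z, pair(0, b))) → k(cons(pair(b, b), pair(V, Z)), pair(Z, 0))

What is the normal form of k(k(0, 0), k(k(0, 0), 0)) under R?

1. k(k(0, 0), k(k(0, 0), 0))  →  k(0, k(k(0, 0), 0))   [R3 at 1]
2. k(0, k(k(0, 0), 0))  →  k(k(0, 0), 0)   [R3 at ε]
3. k(k(0, 0), 0)  →  k(0, 0)   [R3 at 1]
4. k(0, 0)  →  0   [R3 at ε]

0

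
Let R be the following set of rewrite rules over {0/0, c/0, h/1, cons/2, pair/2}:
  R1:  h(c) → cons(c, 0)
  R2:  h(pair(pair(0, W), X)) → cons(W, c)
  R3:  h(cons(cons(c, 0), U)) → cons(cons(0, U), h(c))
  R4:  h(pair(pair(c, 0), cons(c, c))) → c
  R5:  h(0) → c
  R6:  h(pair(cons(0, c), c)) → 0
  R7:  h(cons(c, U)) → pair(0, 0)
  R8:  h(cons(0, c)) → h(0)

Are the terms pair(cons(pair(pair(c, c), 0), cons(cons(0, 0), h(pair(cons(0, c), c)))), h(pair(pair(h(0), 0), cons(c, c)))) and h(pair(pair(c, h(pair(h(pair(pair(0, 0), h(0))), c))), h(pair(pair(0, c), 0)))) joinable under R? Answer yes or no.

no — NF(t₁) = pair(cons(pair(pair(c, c), 0), cons(cons(0, 0), 0)), c), NF(t₂) = c

Reduce t₁ = pair(cons(pair(pair(c, c), 0), cons(cons(0, 0), h(pair(cons(0, c), c)))), h(pair(pair(h(0), 0), cons(c, c)))):
1. pair(cons(pair(pair(c, c), 0), cons(cons(0, 0), h(pair(cons(0, c), c)))), h(pair(pair(h(0), 0), cons(c, c))))  →  pair(cons(pair(pair(c, c), 0), cons(cons(0, 0), 0)), h(pair(pair(h(0), 0), cons(c, c))))   [R6 at 1.2.2]
2. pair(cons(pair(pair(c, c), 0), cons(cons(0, 0), 0)), h(pair(pair(h(0), 0), cons(c, c))))  →  pair(cons(pair(pair(c, c), 0), cons(cons(0, 0), 0)), h(pair(pair(c, 0), cons(c, c))))   [R5 at 2.1.1.1]
3. pair(cons(pair(pair(c, c), 0), cons(cons(0, 0), 0)), h(pair(pair(c, 0), cons(c, c))))  →  pair(cons(pair(pair(c, c), 0), cons(cons(0, 0), 0)), c)   [R4 at 2]

Reduce t₂ = h(pair(pair(c, h(pair(h(pair(pair(0, 0), h(0))), c))), h(pair(pair(0, c), 0)))):
1. h(pair(pair(c, h(pair(h(pair(pair(0, 0), h(0))), c))), h(pair(pair(0, c), 0))))  →  h(pair(pair(c, h(pair(cons(0, c), c))), h(pair(pair(0, c), 0))))   [R2 at 1.1.2.1.1]
2. h(pair(pair(c, h(pair(cons(0, c), c))), h(pair(pair(0, c), 0))))  →  h(pair(pair(c, 0), h(pair(pair(0, c), 0))))   [R6 at 1.1.2]
3. h(pair(pair(c, 0), h(pair(pair(0, c), 0))))  →  h(pair(pair(c, 0), cons(c, c)))   [R2 at 1.2]
4. h(pair(pair(c, 0), cons(c, c)))  →  c   [R4 at ε]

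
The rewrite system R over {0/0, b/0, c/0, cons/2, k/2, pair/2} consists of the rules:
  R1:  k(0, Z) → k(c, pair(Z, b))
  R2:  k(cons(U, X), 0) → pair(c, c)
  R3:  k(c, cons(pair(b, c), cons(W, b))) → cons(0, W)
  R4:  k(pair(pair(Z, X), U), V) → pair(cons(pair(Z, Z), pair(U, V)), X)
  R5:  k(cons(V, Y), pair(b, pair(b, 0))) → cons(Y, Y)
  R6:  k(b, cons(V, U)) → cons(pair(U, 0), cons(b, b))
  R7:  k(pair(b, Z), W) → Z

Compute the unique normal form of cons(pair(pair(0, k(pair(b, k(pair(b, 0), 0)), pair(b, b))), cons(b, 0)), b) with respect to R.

cons(pair(pair(0, 0), cons(b, 0)), b)

1. cons(pair(pair(0, k(pair(b, k(pair(b, 0), 0)), pair(b, b))), cons(b, 0)), b)  →  cons(pair(pair(0, k(pair(b, 0), 0)), cons(b, 0)), b)   [R7 at 1.1.2]
2. cons(pair(pair(0, k(pair(b, 0), 0)), cons(b, 0)), b)  →  cons(pair(pair(0, 0), cons(b, 0)), b)   [R7 at 1.1.2]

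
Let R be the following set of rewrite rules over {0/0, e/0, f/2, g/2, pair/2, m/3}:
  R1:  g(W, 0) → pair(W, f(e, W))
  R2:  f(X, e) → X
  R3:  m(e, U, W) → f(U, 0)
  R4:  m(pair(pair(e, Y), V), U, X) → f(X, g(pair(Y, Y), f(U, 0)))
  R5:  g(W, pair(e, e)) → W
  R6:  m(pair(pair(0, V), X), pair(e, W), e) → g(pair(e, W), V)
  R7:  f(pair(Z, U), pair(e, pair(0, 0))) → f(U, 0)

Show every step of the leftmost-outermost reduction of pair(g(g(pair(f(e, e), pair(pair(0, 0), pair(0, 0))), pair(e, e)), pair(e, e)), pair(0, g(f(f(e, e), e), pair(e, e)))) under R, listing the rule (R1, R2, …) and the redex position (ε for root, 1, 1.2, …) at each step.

1. pair(g(g(pair(f(e, e), pair(pair(0, 0), pair(0, 0))), pair(e, e)), pair(e, e)), pair(0, g(f(f(e, e), e), pair(e, e))))  →  pair(g(pair(f(e, e), pair(pair(0, 0), pair(0, 0))), pair(e, e)), pair(0, g(f(f(e, e), e), pair(e, e))))   [R5 at 1]
2. pair(g(pair(f(e, e), pair(pair(0, 0), pair(0, 0))), pair(e, e)), pair(0, g(f(f(e, e), e), pair(e, e))))  →  pair(pair(f(e, e), pair(pair(0, 0), pair(0, 0))), pair(0, g(f(f(e, e), e), pair(e, e))))   [R5 at 1]
3. pair(pair(f(e, e), pair(pair(0, 0), pair(0, 0))), pair(0, g(f(f(e, e), e), pair(e, e))))  →  pair(pair(e, pair(pair(0, 0), pair(0, 0))), pair(0, g(f(f(e, e), e), pair(e, e))))   [R2 at 1.1]
4. pair(pair(e, pair(pair(0, 0), pair(0, 0))), pair(0, g(f(f(e, e), e), pair(e, e))))  →  pair(pair(e, pair(pair(0, 0), pair(0, 0))), pair(0, f(f(e, e), e)))   [R5 at 2.2]
5. pair(pair(e, pair(pair(0, 0), pair(0, 0))), pair(0, f(f(e, e), e)))  →  pair(pair(e, pair(pair(0, 0), pair(0, 0))), pair(0, f(e, e)))   [R2 at 2.2]
6. pair(pair(e, pair(pair(0, 0), pair(0, 0))), pair(0, f(e, e)))  →  pair(pair(e, pair(pair(0, 0), pair(0, 0))), pair(0, e))   [R2 at 2.2]

pair(pair(e, pair(pair(0, 0), pair(0, 0))), pair(0, e))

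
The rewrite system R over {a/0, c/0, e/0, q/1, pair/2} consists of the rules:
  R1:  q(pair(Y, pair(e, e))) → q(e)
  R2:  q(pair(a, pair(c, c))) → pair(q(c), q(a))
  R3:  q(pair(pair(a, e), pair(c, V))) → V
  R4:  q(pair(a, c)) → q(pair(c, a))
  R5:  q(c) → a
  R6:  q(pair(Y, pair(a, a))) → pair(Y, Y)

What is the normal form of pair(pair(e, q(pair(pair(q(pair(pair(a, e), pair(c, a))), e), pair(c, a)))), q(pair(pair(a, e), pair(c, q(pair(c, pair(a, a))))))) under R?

pair(pair(e, a), pair(c, c))

1. pair(pair(e, q(pair(pair(q(pair(pair(a, e), pair(c, a))), e), pair(c, a)))), q(pair(pair(a, e), pair(c, q(pair(c, pair(a, a)))))))  →  pair(pair(e, q(pair(pair(a, e), pair(c, a)))), q(pair(pair(a, e), pair(c, q(pair(c, pair(a, a)))))))   [R3 at 1.2.1.1.1]
2. pair(pair(e, q(pair(pair(a, e), pair(c, a)))), q(pair(pair(a, e), pair(c, q(pair(c, pair(a, a)))))))  →  pair(pair(e, a), q(pair(pair(a, e), pair(c, q(pair(c, pair(a, a)))))))   [R3 at 1.2]
3. pair(pair(e, a), q(pair(pair(a, e), pair(c, q(pair(c, pair(a, a)))))))  →  pair(pair(e, a), q(pair(c, pair(a, a))))   [R3 at 2]
4. pair(pair(e, a), q(pair(c, pair(a, a))))  →  pair(pair(e, a), pair(c, c))   [R6 at 2]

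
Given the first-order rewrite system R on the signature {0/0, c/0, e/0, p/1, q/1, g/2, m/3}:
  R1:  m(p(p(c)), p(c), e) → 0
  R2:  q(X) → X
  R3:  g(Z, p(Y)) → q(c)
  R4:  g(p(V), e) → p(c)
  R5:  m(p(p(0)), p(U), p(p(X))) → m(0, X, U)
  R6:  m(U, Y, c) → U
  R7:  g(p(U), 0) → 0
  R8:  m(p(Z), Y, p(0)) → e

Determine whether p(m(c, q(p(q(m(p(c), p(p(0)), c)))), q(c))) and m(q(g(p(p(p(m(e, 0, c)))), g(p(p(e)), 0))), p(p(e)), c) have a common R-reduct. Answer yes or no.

no — NF(t₁) = p(c), NF(t₂) = 0

Reduce t₁ = p(m(c, q(p(q(m(p(c), p(p(0)), c)))), q(c))):
1. p(m(c, q(p(q(m(p(c), p(p(0)), c)))), q(c)))  →  p(m(c, p(q(m(p(c), p(p(0)), c))), q(c)))   [R2 at 1.2]
2. p(m(c, p(q(m(p(c), p(p(0)), c))), q(c)))  →  p(m(c, p(m(p(c), p(p(0)), c)), q(c)))   [R2 at 1.2.1]
3. p(m(c, p(m(p(c), p(p(0)), c)), q(c)))  →  p(m(c, p(p(c)), q(c)))   [R6 at 1.2.1]
4. p(m(c, p(p(c)), q(c)))  →  p(m(c, p(p(c)), c))   [R2 at 1.3]
5. p(m(c, p(p(c)), c))  →  p(c)   [R6 at 1]

Reduce t₂ = m(q(g(p(p(p(m(e, 0, c)))), g(p(p(e)), 0))), p(p(e)), c):
1. m(q(g(p(p(p(m(e, 0, c)))), g(p(p(e)), 0))), p(p(e)), c)  →  q(g(p(p(p(m(e, 0, c)))), g(p(p(e)), 0)))   [R6 at ε]
2. q(g(p(p(p(m(e, 0, c)))), g(p(p(e)), 0)))  →  g(p(p(p(m(e, 0, c)))), g(p(p(e)), 0))   [R2 at ε]
3. g(p(p(p(m(e, 0, c)))), g(p(p(e)), 0))  →  g(p(p(p(e))), g(p(p(e)), 0))   [R6 at 1.1.1.1]
4. g(p(p(p(e))), g(p(p(e)), 0))  →  g(p(p(p(e))), 0)   [R7 at 2]
5. g(p(p(p(e))), 0)  →  0   [R7 at ε]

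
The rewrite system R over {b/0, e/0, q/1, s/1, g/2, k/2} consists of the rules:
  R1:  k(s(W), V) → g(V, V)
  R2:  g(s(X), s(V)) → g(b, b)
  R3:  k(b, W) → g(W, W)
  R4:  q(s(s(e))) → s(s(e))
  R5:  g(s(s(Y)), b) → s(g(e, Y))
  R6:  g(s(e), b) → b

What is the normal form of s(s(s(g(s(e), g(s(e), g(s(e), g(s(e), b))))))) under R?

s(s(s(b)))

1. s(s(s(g(s(e), g(s(e), g(s(e), g(s(e), b)))))))  →  s(s(s(g(s(e), g(s(e), g(s(e), b))))))   [R6 at 1.1.1.2.2.2]
2. s(s(s(g(s(e), g(s(e), g(s(e), b))))))  →  s(s(s(g(s(e), g(s(e), b)))))   [R6 at 1.1.1.2.2]
3. s(s(s(g(s(e), g(s(e), b)))))  →  s(s(s(g(s(e), b))))   [R6 at 1.1.1.2]
4. s(s(s(g(s(e), b))))  →  s(s(s(b)))   [R6 at 1.1.1]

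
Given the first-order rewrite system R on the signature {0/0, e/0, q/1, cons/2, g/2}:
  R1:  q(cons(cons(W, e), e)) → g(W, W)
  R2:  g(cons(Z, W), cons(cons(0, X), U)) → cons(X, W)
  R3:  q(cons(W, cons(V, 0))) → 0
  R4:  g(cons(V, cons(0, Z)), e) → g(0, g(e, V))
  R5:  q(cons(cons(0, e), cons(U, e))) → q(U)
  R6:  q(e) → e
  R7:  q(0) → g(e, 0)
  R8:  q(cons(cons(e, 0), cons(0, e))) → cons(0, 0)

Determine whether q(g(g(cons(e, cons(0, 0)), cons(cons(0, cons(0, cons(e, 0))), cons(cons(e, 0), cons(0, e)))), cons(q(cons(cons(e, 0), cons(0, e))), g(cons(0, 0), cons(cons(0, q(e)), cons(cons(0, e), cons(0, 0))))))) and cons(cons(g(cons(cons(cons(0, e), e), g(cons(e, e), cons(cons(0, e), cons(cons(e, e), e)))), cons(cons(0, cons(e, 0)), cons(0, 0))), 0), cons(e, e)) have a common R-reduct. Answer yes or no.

no — NF(t₁) = 0, NF(t₂) = cons(cons(cons(cons(e, 0), cons(e, e)), 0), cons(e, e))

Reduce t₁ = q(g(g(cons(e, cons(0, 0)), cons(cons(0, cons(0, cons(e, 0))), cons(cons(e, 0), cons(0, e)))), cons(q(cons(cons(e, 0), cons(0, e))), g(cons(0, 0), cons(cons(0, q(e)), cons(cons(0, e), cons(0, 0))))))):
1. q(g(g(cons(e, cons(0, 0)), cons(cons(0, cons(0, cons(e, 0))), cons(cons(e, 0), cons(0, e)))), cons(q(cons(cons(e, 0), cons(0, e))), g(cons(0, 0), cons(cons(0, q(e)), cons(cons(0, e), cons(0, 0)))))))  →  q(g(cons(cons(0, cons(e, 0)), cons(0, 0)), cons(q(cons(cons(e, 0), cons(0, e))), g(cons(0, 0), cons(cons(0, q(e)), cons(cons(0, e), cons(0, 0)))))))   [R2 at 1.1]
2. q(g(cons(cons(0, cons(e, 0)), cons(0, 0)), cons(q(cons(cons(e, 0), cons(0, e))), g(cons(0, 0), cons(cons(0, q(e)), cons(cons(0, e), cons(0, 0)))))))  →  q(g(cons(cons(0, cons(e, 0)), cons(0, 0)), cons(cons(0, 0), g(cons(0, 0), cons(cons(0, q(e)), cons(cons(0, e), cons(0, 0)))))))   [R8 at 1.2.1]
3. q(g(cons(cons(0, cons(e, 0)), cons(0, 0)), cons(cons(0, 0), g(cons(0, 0), cons(cons(0, q(e)), cons(cons(0, e), cons(0, 0)))))))  →  q(cons(0, cons(0, 0)))   [R2 at 1]
4. q(cons(0, cons(0, 0)))  →  0   [R3 at ε]

Reduce t₂ = cons(cons(g(cons(cons(cons(0, e), e), g(cons(e, e), cons(cons(0, e), cons(cons(e, e), e)))), cons(cons(0, cons(e, 0)), cons(0, 0))), 0), cons(e, e)):
1. cons(cons(g(cons(cons(cons(0, e), e), g(cons(e, e), cons(cons(0, e), cons(cons(e, e), e)))), cons(cons(0, cons(e, 0)), cons(0, 0))), 0), cons(e, e))  →  cons(cons(cons(cons(e, 0), g(cons(e, e), cons(cons(0, e), cons(cons(e, e), e)))), 0), cons(e, e))   [R2 at 1.1]
2. cons(cons(cons(cons(e, 0), g(cons(e, e), cons(cons(0, e), cons(cons(e, e), e)))), 0), cons(e, e))  →  cons(cons(cons(cons(e, 0), cons(e, e)), 0), cons(e, e))   [R2 at 1.1.2]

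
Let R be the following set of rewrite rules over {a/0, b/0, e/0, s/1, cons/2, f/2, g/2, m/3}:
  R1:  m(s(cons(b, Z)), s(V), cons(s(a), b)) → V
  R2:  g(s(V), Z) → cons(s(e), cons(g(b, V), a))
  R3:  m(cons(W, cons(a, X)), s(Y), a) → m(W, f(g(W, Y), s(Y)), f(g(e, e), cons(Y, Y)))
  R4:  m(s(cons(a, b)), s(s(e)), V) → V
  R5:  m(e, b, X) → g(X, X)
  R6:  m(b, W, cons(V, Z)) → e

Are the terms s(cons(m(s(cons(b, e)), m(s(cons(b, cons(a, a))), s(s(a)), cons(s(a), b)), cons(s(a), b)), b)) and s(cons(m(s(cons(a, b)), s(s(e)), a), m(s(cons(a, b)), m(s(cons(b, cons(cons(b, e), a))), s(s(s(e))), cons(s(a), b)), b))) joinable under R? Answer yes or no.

Reduce t₁ = s(cons(m(s(cons(b, e)), m(s(cons(b, cons(a, a))), s(s(a)), cons(s(a), b)), cons(s(a), b)), b)):
1. s(cons(m(s(cons(b, e)), m(s(cons(b, cons(a, a))), s(s(a)), cons(s(a), b)), cons(s(a), b)), b))  →  s(cons(m(s(cons(b, e)), s(a), cons(s(a), b)), b))   [R1 at 1.1.2]
2. s(cons(m(s(cons(b, e)), s(a), cons(s(a), b)), b))  →  s(cons(a, b))   [R1 at 1.1]

Reduce t₂ = s(cons(m(s(cons(a, b)), s(s(e)), a), m(s(cons(a, b)), m(s(cons(b, cons(cons(b, e), a))), s(s(s(e))), cons(s(a), b)), b))):
1. s(cons(m(s(cons(a, b)), s(s(e)), a), m(s(cons(a, b)), m(s(cons(b, cons(cons(b, e), a))), s(s(s(e))), cons(s(a), b)), b)))  →  s(cons(a, m(s(cons(a, b)), m(s(cons(b, cons(cons(b, e), a))), s(s(s(e))), cons(s(a), b)), b)))   [R4 at 1.1]
2. s(cons(a, m(s(cons(a, b)), m(s(cons(b, cons(cons(b, e), a))), s(s(s(e))), cons(s(a), b)), b)))  →  s(cons(a, m(s(cons(a, b)), s(s(e)), b)))   [R1 at 1.2.2]
3. s(cons(a, m(s(cons(a, b)), s(s(e)), b)))  →  s(cons(a, b))   [R4 at 1.2]

yes — NF(t₁) = s(cons(a, b)), NF(t₂) = s(cons(a, b))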